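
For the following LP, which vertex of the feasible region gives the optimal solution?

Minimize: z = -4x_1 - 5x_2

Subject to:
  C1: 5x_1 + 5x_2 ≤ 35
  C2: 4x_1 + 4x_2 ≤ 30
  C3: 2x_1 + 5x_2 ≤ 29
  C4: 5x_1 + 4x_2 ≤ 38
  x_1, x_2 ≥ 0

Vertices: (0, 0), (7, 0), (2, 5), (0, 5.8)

Evaluate the objective at each vertex of the feasible region:
  z(0, 0) = 0
  z(7, 0) = -28
  z(2, 5) = -33  ←
  z(0, 5.8) = -29
The minimum is at x_1 = 2, x_2 = 5.

(2, 5)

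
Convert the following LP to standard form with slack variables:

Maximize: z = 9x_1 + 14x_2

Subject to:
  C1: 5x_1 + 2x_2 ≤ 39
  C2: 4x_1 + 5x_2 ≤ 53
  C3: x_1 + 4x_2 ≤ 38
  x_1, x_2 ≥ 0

max z = 9x_1 + 14x_2

s.t.
  5x_1 + 2x_2 + s1 = 39
  4x_1 + 5x_2 + s2 = 53
  x_1 + 4x_2 + s3 = 38
  x_1, x_2, s1, s2, s3 ≥ 0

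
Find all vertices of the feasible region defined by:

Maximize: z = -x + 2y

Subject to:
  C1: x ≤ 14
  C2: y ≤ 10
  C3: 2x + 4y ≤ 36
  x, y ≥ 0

(0, 0), (14, 0), (14, 2), (0, 9)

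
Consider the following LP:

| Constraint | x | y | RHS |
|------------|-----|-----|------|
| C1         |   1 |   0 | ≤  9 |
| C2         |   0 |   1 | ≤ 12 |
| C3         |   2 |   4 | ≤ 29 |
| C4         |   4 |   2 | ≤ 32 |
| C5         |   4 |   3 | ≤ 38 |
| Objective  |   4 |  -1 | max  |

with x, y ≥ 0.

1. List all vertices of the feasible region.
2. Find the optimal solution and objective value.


1. (0, 0), (8, 0), (5.833, 4.333), (0, 7.25)
2. x = 8, y = 0, z = 32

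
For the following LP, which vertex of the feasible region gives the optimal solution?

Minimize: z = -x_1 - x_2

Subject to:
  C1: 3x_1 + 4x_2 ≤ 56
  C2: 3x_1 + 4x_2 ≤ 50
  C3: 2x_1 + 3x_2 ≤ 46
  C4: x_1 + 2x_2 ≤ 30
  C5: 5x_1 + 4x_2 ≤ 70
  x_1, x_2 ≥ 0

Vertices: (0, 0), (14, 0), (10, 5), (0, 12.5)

Evaluate the objective at each vertex of the feasible region:
  z(0, 0) = 0
  z(14, 0) = -14
  z(10, 5) = -15  ←
  z(0, 12.5) = -12.5
The minimum is at x_1 = 10, x_2 = 5.

(10, 5)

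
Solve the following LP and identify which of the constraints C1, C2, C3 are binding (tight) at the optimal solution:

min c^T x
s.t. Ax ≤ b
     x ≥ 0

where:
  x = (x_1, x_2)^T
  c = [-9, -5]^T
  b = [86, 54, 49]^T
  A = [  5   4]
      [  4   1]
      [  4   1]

At x_1 = 10, x_2 = 9, compute slack b - a·x for each constraint:
  C1: 86 − 86 = 0  (binding)
  C2: 54 − 49 = 5  (slack)
  C3: 49 − 49 = 0  (binding)

Optimal: x_1 = 10, x_2 = 9
Binding: C1, C3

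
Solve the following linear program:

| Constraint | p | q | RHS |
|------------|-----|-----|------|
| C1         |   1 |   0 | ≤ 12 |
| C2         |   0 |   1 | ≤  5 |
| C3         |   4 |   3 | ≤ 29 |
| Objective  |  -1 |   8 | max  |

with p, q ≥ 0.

Evaluate the objective at each vertex of the feasible region:
  z(0, 0) = 0
  z(7.25, 0) = -7.25
  z(3.5, 5) = 36.5
  z(0, 5) = 40  ←
The maximum is at p = 0, q = 5.

p = 0, q = 5, z = 40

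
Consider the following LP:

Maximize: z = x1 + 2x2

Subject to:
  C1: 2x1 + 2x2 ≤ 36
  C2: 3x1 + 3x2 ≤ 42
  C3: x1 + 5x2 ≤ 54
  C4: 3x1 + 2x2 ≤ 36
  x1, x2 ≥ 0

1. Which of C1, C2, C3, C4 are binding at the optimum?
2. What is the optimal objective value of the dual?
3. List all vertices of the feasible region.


1. C2, C3
2. 24
3. (0, 0), (12, 0), (8, 6), (4, 10), (0, 10.8)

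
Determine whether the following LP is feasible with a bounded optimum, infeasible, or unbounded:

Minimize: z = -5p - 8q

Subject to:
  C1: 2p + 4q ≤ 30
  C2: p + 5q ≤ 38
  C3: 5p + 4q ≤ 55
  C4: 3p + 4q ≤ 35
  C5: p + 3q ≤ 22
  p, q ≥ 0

Feasible with a bounded optimal solution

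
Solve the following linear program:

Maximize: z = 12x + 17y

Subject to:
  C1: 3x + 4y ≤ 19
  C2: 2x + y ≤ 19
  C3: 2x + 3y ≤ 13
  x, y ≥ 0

Evaluate the objective at each vertex of the feasible region:
  z(0, 0) = 0
  z(6.333, 0) = 76
  z(5, 1) = 77  ←
  z(0, 4.333) = 73.67
The maximum is at x = 5, y = 1.

x = 5, y = 1, z = 77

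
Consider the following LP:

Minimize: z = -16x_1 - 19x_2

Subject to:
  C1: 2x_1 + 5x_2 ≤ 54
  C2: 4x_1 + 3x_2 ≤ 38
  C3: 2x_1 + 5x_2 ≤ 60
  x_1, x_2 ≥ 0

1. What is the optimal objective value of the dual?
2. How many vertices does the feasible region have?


1. -222
2. 4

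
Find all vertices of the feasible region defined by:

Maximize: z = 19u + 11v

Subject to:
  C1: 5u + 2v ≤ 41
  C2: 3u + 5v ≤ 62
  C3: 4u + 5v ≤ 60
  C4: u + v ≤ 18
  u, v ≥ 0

(0, 0), (8.2, 0), (5, 8), (0, 12)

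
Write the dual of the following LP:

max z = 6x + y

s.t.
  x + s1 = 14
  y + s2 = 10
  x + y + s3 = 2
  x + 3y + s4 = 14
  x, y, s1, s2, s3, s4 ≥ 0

Primal max cᵀx s.t. Ax ≤ b, x ≥ 0  →  Dual min bᵀy s.t. Aᵀy ≥ c, y ≥ 0.

Minimize: z = 14y1 + 10y2 + 2y3 + 14y4

Subject to:
  y1 + y3 + y4 ≥ 6
  y2 + y3 + 3y4 ≥ 1
  y1, y2, y3, y4 ≥ 0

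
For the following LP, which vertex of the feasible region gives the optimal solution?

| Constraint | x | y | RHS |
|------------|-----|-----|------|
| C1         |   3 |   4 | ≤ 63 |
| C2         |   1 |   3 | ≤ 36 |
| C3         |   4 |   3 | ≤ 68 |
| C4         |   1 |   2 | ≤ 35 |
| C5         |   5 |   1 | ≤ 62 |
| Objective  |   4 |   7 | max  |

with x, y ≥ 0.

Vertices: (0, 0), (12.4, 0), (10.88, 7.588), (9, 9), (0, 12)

Evaluate the objective at each vertex of the feasible region:
  z(0, 0) = 0
  z(12.4, 0) = 49.6
  z(10.88, 7.588) = 96.65
  z(9, 9) = 99  ←
  z(0, 12) = 84
The maximum is at x = 9, y = 9.

(9, 9)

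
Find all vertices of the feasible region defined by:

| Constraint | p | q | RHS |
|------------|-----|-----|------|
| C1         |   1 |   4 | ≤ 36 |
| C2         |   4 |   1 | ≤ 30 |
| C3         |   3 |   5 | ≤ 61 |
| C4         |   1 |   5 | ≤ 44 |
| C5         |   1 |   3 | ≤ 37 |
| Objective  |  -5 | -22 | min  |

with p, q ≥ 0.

(0, 0), (7.5, 0), (5.6, 7.6), (4, 8), (0, 8.8)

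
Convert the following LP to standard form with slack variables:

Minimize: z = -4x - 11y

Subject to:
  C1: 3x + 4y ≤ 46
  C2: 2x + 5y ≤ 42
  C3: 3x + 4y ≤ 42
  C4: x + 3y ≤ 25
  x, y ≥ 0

min z = -4x - 11y

s.t.
  3x + 4y + s1 = 46
  2x + 5y + s2 = 42
  3x + 4y + s3 = 42
  x + 3y + s4 = 25
  x, y, s1, s2, s3, s4 ≥ 0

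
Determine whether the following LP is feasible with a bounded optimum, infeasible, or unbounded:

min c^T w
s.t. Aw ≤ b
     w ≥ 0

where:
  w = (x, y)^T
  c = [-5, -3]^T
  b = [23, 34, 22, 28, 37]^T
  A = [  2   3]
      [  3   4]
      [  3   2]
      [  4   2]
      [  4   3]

Feasible with a bounded optimal solution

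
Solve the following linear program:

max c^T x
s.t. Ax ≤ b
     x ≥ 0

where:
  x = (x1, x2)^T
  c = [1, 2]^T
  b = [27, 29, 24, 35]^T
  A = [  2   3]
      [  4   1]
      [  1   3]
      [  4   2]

Evaluate the objective at each vertex of the feasible region:
  z(0, 0) = 0
  z(7.25, 0) = 7.25
  z(6, 5) = 16
  z(3, 7) = 17  ←
  z(0, 8) = 16
The maximum is at x1 = 3, x2 = 7.

x1 = 3, x2 = 7, z = 17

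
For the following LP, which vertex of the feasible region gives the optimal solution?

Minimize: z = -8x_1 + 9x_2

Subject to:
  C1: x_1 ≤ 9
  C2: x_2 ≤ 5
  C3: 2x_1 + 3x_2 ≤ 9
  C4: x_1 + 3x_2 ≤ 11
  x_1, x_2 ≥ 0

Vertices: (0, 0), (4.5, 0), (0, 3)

Evaluate the objective at each vertex of the feasible region:
  z(0, 0) = 0
  z(4.5, 0) = -36  ←
  z(0, 3) = 27
The minimum is at x_1 = 4.5, x_2 = 0.

(4.5, 0)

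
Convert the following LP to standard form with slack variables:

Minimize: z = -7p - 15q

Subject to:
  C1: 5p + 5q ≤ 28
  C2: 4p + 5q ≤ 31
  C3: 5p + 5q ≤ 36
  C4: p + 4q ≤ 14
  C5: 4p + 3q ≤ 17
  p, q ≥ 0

min z = -7p - 15q

s.t.
  5p + 5q + s1 = 28
  4p + 5q + s2 = 31
  5p + 5q + s3 = 36
  p + 4q + s4 = 14
  4p + 3q + s5 = 17
  p, q, s1, s2, s3, s4, s5 ≥ 0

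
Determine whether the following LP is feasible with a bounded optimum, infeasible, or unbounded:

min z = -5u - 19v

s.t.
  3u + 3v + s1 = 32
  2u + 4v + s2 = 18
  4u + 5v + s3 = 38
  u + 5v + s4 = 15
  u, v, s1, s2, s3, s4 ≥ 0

Feasible with a bounded optimal solution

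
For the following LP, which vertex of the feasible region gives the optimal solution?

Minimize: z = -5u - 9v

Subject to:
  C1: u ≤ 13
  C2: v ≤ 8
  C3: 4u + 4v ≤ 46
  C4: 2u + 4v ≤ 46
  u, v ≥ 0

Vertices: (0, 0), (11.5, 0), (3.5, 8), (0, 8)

Evaluate the objective at each vertex of the feasible region:
  z(0, 0) = 0
  z(11.5, 0) = -57.5
  z(3.5, 8) = -89.5  ←
  z(0, 8) = -72
The minimum is at u = 3.5, v = 8.

(3.5, 8)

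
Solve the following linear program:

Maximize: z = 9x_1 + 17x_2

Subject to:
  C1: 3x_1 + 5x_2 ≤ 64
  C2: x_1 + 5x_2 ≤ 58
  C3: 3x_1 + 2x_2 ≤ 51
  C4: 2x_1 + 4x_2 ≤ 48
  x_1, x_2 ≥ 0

Evaluate the objective at each vertex of the feasible region:
  z(0, 0) = 0
  z(17, 0) = 153
  z(14.11, 4.333) = 200.7
  z(8, 8) = 208  ←
  z(1.333, 11.33) = 204.7
  z(0, 11.6) = 197.2
The maximum is at x_1 = 8, x_2 = 8.

x_1 = 8, x_2 = 8, z = 208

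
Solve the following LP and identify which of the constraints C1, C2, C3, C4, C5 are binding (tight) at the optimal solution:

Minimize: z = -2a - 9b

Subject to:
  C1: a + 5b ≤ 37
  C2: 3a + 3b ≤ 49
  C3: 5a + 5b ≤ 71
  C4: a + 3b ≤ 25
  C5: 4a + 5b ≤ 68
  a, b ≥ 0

At a = 7, b = 6, compute slack b - a·x for each constraint:
  C1: 37 − 37 = 0  (binding)
  C2: 49 − 39 = 10  (slack)
  C3: 71 − 65 = 6  (slack)
  C4: 25 − 25 = 0  (binding)
  C5: 68 − 58 = 10  (slack)

Optimal: a = 7, b = 6
Binding: C1, C4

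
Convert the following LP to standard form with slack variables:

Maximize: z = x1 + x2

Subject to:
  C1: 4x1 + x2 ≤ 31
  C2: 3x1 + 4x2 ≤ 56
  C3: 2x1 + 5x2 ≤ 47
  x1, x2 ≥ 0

max z = x1 + x2

s.t.
  4x1 + x2 + s1 = 31
  3x1 + 4x2 + s2 = 56
  2x1 + 5x2 + s3 = 47
  x1, x2, s1, s2, s3 ≥ 0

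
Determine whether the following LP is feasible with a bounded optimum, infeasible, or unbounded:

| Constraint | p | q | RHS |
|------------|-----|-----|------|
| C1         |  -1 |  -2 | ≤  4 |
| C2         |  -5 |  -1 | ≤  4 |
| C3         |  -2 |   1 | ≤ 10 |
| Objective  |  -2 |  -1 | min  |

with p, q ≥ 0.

Unbounded (objective can decrease without bound)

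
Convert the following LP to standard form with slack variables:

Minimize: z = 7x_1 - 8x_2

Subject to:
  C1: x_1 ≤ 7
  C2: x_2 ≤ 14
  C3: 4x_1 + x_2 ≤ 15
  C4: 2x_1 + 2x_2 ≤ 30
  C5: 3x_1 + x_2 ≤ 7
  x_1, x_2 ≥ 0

min z = 7x_1 - 8x_2

s.t.
  x_1 + s1 = 7
  x_2 + s2 = 14
  4x_1 + x_2 + s3 = 15
  2x_1 + 2x_2 + s4 = 30
  3x_1 + x_2 + s5 = 7
  x_1, x_2, s1, s2, s3, s4, s5 ≥ 0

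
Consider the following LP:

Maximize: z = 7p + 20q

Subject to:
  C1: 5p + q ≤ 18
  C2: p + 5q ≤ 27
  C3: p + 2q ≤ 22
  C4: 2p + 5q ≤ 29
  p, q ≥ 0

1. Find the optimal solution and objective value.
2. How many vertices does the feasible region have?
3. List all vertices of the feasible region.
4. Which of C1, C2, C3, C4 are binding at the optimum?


1. p = 2, q = 5, z = 114
2. 5
3. (0, 0), (3.6, 0), (2.652, 4.739), (2, 5), (0, 5.4)
4. C2, C4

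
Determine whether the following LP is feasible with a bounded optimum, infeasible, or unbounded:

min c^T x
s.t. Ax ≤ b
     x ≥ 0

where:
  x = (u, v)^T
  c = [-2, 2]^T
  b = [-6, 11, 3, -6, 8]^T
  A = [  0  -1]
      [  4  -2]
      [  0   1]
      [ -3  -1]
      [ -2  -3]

Infeasible (no feasible solution exists)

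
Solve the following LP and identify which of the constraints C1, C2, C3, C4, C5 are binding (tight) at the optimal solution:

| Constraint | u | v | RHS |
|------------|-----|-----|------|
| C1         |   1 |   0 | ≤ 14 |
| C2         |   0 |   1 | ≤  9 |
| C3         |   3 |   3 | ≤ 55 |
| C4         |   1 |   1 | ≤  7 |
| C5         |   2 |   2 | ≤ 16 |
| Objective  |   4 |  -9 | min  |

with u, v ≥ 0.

At u = 0, v = 7, compute slack b - a·x for each constraint:
  C1: 14 − 0 = 14  (slack)
  C2: 9 − 7 = 2  (slack)
  C3: 55 − 21 = 34  (slack)
  C4: 7 − 7 = 0  (binding)
  C5: 16 − 14 = 2  (slack)

Optimal: u = 0, v = 7
Binding: C4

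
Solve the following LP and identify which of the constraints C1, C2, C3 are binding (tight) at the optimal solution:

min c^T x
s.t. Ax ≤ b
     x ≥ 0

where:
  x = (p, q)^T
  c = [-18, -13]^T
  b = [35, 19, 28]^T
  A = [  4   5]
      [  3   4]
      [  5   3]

At p = 5, q = 1, compute slack b - a·x for each constraint:
  C1: 35 − 25 = 10  (slack)
  C2: 19 − 19 = 0  (binding)
  C3: 28 − 28 = 0  (binding)

Optimal: p = 5, q = 1
Binding: C2, C3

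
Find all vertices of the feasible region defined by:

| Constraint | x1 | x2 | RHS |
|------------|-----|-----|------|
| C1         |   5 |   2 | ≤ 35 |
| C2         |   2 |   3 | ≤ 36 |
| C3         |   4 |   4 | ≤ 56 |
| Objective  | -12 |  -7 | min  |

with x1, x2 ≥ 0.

(0, 0), (7, 0), (3, 10), (0, 12)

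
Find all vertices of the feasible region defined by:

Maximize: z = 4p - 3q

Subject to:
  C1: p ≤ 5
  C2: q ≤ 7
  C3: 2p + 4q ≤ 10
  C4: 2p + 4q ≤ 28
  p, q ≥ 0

(0, 0), (5, 0), (0, 2.5)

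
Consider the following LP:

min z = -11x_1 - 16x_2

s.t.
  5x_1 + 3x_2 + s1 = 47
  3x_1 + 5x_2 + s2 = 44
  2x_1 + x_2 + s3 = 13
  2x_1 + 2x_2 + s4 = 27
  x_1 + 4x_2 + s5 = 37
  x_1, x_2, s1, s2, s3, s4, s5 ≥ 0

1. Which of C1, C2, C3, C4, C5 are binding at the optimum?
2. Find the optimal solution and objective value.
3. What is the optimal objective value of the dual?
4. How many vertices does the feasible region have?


1. C2, C3
2. x_1 = 3, x_2 = 7, z = -145
3. -145
4. 4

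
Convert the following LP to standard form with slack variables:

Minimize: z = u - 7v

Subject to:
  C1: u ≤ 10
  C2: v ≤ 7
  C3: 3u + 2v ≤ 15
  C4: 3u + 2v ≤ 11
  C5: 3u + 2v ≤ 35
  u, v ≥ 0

min z = u - 7v

s.t.
  u + s1 = 10
  v + s2 = 7
  3u + 2v + s3 = 15
  3u + 2v + s4 = 11
  3u + 2v + s5 = 35
  u, v, s1, s2, s3, s4, s5 ≥ 0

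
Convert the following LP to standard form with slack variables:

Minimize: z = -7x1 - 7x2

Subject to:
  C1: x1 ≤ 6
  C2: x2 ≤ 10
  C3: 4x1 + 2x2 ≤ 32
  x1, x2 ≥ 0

min z = -7x1 - 7x2

s.t.
  x1 + s1 = 6
  x2 + s2 = 10
  4x1 + 2x2 + s3 = 32
  x1, x2, s1, s2, s3 ≥ 0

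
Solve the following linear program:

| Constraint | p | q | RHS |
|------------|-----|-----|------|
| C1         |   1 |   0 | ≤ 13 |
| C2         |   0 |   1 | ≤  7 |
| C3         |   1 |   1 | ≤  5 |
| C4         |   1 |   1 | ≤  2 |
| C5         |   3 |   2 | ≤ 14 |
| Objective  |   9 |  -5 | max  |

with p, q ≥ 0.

Evaluate the objective at each vertex of the feasible region:
  z(0, 0) = 0
  z(2, 0) = 18  ←
  z(0, 2) = -10
The maximum is at p = 2, q = 0.

p = 2, q = 0, z = 18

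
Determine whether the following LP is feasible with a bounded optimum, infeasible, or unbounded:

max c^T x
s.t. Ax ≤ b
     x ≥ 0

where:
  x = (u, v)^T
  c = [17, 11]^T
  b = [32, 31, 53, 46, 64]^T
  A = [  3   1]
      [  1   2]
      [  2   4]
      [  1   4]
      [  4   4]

Feasible with a bounded optimal solution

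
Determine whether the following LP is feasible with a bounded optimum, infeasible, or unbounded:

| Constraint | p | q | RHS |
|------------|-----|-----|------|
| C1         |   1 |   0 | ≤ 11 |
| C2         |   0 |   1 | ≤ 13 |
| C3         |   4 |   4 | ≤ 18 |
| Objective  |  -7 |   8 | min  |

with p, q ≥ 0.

Feasible with a bounded optimal solution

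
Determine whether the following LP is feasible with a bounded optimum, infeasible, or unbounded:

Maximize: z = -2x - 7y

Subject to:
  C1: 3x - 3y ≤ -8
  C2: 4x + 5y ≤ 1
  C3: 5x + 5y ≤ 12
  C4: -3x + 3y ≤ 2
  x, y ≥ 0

Infeasible (no feasible solution exists)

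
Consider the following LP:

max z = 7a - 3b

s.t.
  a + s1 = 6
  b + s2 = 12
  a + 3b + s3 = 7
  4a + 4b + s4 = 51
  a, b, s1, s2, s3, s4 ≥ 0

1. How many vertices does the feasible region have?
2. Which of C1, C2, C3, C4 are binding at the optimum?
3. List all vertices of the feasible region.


1. 4
2. C1
3. (0, 0), (6, 0), (6, 0.3333), (0, 2.333)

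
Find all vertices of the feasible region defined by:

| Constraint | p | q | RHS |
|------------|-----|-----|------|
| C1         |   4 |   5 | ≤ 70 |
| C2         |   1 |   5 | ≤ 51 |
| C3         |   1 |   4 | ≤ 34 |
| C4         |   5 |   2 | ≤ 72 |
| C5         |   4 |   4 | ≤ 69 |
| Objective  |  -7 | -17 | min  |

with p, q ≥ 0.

(0, 0), (14.4, 0), (12.94, 3.647), (10, 6), (0, 8.5)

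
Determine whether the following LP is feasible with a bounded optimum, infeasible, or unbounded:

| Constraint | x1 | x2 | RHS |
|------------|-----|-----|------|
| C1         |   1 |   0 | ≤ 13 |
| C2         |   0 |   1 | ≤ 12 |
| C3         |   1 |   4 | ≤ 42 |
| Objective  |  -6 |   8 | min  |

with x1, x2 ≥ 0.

Feasible with a bounded optimal solution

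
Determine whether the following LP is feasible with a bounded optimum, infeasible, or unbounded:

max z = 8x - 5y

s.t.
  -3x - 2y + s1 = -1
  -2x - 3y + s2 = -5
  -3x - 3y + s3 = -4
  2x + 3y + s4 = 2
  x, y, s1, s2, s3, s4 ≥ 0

Infeasible (no feasible solution exists)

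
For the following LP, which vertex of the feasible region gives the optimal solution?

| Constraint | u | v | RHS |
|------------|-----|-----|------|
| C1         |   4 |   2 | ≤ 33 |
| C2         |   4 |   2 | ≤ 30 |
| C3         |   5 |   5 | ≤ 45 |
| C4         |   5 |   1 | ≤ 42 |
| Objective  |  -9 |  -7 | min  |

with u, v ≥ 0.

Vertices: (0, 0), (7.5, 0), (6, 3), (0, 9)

Evaluate the objective at each vertex of the feasible region:
  z(0, 0) = 0
  z(7.5, 0) = -67.5
  z(6, 3) = -75  ←
  z(0, 9) = -63
The minimum is at u = 6, v = 3.

(6, 3)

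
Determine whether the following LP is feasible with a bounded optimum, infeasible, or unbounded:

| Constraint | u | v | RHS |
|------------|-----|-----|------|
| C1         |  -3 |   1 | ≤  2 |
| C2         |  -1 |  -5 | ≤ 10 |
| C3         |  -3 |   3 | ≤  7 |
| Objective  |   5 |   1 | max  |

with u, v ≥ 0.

Unbounded (objective can increase without bound)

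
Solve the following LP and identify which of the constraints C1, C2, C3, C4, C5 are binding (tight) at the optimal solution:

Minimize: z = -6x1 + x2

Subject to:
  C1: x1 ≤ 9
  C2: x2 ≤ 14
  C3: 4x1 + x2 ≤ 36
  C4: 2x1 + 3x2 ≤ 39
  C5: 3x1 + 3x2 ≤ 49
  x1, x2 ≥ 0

At x1 = 9, x2 = 0, compute slack b - a·x for each constraint:
  C1: 9 − 9 = 0  (binding)
  C2: 14 − 0 = 14  (slack)
  C3: 36 − 36 = 0  (binding)
  C4: 39 − 18 = 21  (slack)
  C5: 49 − 27 = 22  (slack)

Optimal: x1 = 9, x2 = 0
Binding: C1, C3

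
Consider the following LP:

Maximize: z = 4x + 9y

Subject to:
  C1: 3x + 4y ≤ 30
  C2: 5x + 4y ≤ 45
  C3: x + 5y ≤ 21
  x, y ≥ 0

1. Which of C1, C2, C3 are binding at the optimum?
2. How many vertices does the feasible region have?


1. C1, C3
2. 5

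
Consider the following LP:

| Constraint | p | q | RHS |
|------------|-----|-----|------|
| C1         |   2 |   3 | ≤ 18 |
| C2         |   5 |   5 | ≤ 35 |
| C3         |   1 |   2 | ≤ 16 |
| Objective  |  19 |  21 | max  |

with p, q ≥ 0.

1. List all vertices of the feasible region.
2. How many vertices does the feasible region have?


1. (0, 0), (7, 0), (3, 4), (0, 6)
2. 4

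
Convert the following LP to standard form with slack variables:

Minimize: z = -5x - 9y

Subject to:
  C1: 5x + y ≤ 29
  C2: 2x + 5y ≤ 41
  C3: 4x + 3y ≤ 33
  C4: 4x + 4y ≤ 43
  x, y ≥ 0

min z = -5x - 9y

s.t.
  5x + y + s1 = 29
  2x + 5y + s2 = 41
  4x + 3y + s3 = 33
  4x + 4y + s4 = 43
  x, y, s1, s2, s3, s4 ≥ 0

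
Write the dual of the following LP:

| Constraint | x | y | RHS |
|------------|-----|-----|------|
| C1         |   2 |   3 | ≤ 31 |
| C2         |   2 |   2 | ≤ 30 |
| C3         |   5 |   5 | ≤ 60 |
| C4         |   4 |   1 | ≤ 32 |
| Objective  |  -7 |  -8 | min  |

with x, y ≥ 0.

Primal min cᵀx s.t. Ax ≤ b, x ≥ 0  →  Dual max −bᵀy s.t. Aᵀy ≥ −c, y ≥ 0.

Maximize: z = -31y1 - 30y2 - 60y3 - 32y4

Subject to:
  2y1 + 2y2 + 5y3 + 4y4 ≥ 7
  3y1 + 2y2 + 5y3 + y4 ≥ 8
  y1, y2, y3, y4 ≥ 0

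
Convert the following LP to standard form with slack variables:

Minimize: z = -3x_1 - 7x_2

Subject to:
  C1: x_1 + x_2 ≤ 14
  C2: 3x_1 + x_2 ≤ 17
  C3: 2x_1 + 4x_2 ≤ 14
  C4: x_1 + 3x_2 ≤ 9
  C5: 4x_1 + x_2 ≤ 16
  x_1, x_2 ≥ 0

min z = -3x_1 - 7x_2

s.t.
  x_1 + x_2 + s1 = 14
  3x_1 + x_2 + s2 = 17
  2x_1 + 4x_2 + s3 = 14
  x_1 + 3x_2 + s4 = 9
  4x_1 + x_2 + s5 = 16
  x_1, x_2, s1, s2, s3, s4, s5 ≥ 0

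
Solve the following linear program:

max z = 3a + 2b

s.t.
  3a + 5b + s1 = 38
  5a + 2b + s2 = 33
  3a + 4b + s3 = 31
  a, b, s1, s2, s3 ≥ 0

Evaluate the objective at each vertex of the feasible region:
  z(0, 0) = 0
  z(6.6, 0) = 19.8
  z(5, 4) = 23  ←
  z(1, 7) = 17
  z(0, 7.6) = 15.2
The maximum is at a = 5, b = 4.

a = 5, b = 4, z = 23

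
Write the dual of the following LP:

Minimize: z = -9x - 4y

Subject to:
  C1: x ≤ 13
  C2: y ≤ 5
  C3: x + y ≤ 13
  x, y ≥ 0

Primal min cᵀx s.t. Ax ≤ b, x ≥ 0  →  Dual max −bᵀy s.t. Aᵀy ≥ −c, y ≥ 0.

Maximize: z = -13y1 - 5y2 - 13y3

Subject to:
  y1 + y3 ≥ 9
  y2 + y3 ≥ 4
  y1, y2, y3 ≥ 0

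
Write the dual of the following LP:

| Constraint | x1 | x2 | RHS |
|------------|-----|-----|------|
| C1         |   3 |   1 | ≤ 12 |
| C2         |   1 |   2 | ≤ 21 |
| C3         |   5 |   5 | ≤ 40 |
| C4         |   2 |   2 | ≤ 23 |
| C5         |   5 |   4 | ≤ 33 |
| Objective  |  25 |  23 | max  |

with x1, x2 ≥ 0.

Primal max cᵀx s.t. Ax ≤ b, x ≥ 0  →  Dual min bᵀy s.t. Aᵀy ≥ c, y ≥ 0.

Minimize: z = 12y1 + 21y2 + 40y3 + 23y4 + 33y5

Subject to:
  3y1 + y2 + 5y3 + 2y4 + 5y5 ≥ 25
  y1 + 2y2 + 5y3 + 2y4 + 4y5 ≥ 23
  y1, y2, y3, y4, y5 ≥ 0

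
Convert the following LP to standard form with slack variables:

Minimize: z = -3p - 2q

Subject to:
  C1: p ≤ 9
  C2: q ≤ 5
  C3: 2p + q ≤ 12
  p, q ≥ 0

min z = -3p - 2q

s.t.
  p + s1 = 9
  q + s2 = 5
  2p + q + s3 = 12
  p, q, s1, s2, s3 ≥ 0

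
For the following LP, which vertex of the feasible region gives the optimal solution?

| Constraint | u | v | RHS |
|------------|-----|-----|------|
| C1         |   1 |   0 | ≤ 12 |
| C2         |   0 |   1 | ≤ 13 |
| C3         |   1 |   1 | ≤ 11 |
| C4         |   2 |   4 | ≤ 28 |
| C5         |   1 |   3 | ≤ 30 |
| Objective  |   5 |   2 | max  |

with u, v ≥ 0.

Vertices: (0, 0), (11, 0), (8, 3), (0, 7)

Evaluate the objective at each vertex of the feasible region:
  z(0, 0) = 0
  z(11, 0) = 55  ←
  z(8, 3) = 46
  z(0, 7) = 14
The maximum is at u = 11, v = 0.

(11, 0)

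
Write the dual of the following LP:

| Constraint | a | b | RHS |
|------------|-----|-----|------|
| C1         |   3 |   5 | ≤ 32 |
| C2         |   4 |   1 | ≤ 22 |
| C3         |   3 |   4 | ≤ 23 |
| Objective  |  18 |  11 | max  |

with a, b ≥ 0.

Primal max cᵀx s.t. Ax ≤ b, x ≥ 0  →  Dual min bᵀy s.t. Aᵀy ≥ c, y ≥ 0.

Minimize: z = 32y1 + 22y2 + 23y3

Subject to:
  3y1 + 4y2 + 3y3 ≥ 18
  5y1 + y2 + 4y3 ≥ 11
  y1, y2, y3 ≥ 0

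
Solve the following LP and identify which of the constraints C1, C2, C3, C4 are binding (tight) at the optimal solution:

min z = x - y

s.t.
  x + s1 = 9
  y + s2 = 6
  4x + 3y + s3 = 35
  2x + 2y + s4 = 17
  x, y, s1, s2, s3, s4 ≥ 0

At x = 0, y = 6, compute slack b - a·x for each constraint:
  C1: 9 − 0 = 9  (slack)
  C2: 6 − 6 = 0  (binding)
  C3: 35 − 18 = 17  (slack)
  C4: 17 − 12 = 5  (slack)

Optimal: x = 0, y = 6
Binding: C2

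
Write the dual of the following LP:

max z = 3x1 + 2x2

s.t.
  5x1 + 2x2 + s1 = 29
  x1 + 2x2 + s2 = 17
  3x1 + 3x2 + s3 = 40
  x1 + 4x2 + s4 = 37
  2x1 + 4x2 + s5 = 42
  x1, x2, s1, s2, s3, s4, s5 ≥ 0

Primal max cᵀx s.t. Ax ≤ b, x ≥ 0  →  Dual min bᵀy s.t. Aᵀy ≥ c, y ≥ 0.

Minimize: z = 29y1 + 17y2 + 40y3 + 37y4 + 42y5

Subject to:
  5y1 + y2 + 3y3 + y4 + 2y5 ≥ 3
  2y1 + 2y2 + 3y3 + 4y4 + 4y5 ≥ 2
  y1, y2, y3, y4, y5 ≥ 0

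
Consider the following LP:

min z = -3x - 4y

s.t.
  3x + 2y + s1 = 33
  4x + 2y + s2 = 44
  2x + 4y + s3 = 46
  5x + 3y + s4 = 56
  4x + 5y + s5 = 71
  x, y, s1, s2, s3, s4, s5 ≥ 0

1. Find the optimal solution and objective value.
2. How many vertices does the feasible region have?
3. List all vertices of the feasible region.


1. x = 5, y = 9, z = -51
2. 4
3. (0, 0), (11, 0), (5, 9), (0, 11.5)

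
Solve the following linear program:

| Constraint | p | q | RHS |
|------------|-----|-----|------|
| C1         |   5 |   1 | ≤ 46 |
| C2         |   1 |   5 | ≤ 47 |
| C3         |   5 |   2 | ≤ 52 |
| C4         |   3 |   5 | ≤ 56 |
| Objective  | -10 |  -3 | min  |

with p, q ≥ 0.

Evaluate the objective at each vertex of the feasible region:
  z(0, 0) = 0
  z(9.2, 0) = -92
  z(8, 6) = -98  ←
  z(7.789, 6.526) = -97.47
  z(4.5, 8.5) = -70.5
  z(0, 9.4) = -28.2
The minimum is at p = 8, q = 6.

p = 8, q = 6, z = -98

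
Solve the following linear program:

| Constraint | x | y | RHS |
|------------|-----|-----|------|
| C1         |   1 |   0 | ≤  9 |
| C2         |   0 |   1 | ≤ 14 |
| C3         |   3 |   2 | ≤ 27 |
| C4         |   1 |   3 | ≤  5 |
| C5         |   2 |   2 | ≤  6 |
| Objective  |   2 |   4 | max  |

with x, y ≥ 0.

Evaluate the objective at each vertex of the feasible region:
  z(0, 0) = 0
  z(3, 0) = 6
  z(2, 1) = 8  ←
  z(0, 1.667) = 6.667
The maximum is at x = 2, y = 1.

x = 2, y = 1, z = 8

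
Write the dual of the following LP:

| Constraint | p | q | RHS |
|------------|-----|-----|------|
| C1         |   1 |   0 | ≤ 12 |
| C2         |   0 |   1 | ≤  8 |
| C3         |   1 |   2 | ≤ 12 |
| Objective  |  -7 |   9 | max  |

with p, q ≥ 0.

Primal max cᵀx s.t. Ax ≤ b, x ≥ 0  →  Dual min bᵀy s.t. Aᵀy ≥ c, y ≥ 0.

Minimize: z = 12y1 + 8y2 + 12y3

Subject to:
  y1 + y3 ≥ -7
  y2 + 2y3 ≥ 9
  y1, y2, y3 ≥ 0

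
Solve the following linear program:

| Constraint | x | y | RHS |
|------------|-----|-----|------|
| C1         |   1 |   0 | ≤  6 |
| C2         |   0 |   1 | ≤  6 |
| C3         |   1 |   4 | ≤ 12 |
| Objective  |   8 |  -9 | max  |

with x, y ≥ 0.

Evaluate the objective at each vertex of the feasible region:
  z(0, 0) = 0
  z(6, 0) = 48  ←
  z(6, 1.5) = 34.5
  z(0, 3) = -27
The maximum is at x = 6, y = 0.

x = 6, y = 0, z = 48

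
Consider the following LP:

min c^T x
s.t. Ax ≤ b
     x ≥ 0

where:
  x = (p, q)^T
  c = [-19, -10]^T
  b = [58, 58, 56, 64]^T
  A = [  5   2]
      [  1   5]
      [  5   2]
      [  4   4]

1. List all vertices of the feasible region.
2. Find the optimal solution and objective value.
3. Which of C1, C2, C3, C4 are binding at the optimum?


1. (0, 0), (11.2, 0), (8, 8), (5.5, 10.5), (0, 11.6)
2. p = 8, q = 8, z = -232
3. C3, C4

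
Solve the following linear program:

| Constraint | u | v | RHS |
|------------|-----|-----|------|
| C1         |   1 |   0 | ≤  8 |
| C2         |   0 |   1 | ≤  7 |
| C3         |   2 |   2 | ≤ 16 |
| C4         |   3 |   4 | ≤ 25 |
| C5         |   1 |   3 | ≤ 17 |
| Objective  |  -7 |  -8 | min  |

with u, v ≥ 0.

Evaluate the objective at each vertex of the feasible region:
  z(0, 0) = 0
  z(8, 0) = -56
  z(7, 1) = -57  ←
  z(1.4, 5.2) = -51.4
  z(0, 5.667) = -45.33
The minimum is at u = 7, v = 1.

u = 7, v = 1, z = -57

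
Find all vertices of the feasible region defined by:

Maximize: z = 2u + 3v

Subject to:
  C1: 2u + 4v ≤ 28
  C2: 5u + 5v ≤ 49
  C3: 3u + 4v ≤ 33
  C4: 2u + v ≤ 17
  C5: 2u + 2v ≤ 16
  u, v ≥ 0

(0, 0), (8, 0), (2, 6), (0, 7)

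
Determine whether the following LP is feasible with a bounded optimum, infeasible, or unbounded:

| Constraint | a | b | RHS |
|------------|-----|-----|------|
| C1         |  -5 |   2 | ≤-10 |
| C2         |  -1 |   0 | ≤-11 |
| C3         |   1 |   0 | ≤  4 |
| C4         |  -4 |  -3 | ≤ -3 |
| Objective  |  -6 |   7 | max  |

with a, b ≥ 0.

Infeasible (no feasible solution exists)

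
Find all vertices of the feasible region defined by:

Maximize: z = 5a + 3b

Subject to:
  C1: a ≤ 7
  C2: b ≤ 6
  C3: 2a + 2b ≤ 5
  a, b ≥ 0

(0, 0), (2.5, 0), (0, 2.5)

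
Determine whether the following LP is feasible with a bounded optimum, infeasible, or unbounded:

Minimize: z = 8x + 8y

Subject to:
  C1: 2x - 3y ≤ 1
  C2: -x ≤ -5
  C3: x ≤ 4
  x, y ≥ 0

Infeasible (no feasible solution exists)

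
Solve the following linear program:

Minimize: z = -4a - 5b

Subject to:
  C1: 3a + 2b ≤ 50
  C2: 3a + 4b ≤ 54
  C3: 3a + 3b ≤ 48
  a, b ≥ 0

Evaluate the objective at each vertex of the feasible region:
  z(0, 0) = 0
  z(16, 0) = -64
  z(10, 6) = -70  ←
  z(0, 13.5) = -67.5
The minimum is at a = 10, b = 6.

a = 10, b = 6, z = -70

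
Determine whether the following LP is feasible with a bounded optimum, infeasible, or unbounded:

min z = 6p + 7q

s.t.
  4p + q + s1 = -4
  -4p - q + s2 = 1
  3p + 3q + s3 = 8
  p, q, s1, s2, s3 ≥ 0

Infeasible (no feasible solution exists)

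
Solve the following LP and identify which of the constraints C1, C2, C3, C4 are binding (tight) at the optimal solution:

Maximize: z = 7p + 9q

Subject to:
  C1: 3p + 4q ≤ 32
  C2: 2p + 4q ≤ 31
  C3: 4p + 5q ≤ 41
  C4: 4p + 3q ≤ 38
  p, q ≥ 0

At p = 4, q = 5, compute slack b - a·x for each constraint:
  C1: 32 − 32 = 0  (binding)
  C2: 31 − 28 = 3  (slack)
  C3: 41 − 41 = 0  (binding)
  C4: 38 − 31 = 7  (slack)

Optimal: p = 4, q = 5
Binding: C1, C3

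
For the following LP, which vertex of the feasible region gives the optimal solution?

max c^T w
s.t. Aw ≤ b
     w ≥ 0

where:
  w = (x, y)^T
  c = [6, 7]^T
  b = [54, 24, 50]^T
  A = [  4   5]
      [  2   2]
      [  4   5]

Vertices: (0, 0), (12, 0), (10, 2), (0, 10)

Evaluate the objective at each vertex of the feasible region:
  z(0, 0) = 0
  z(12, 0) = 72
  z(10, 2) = 74  ←
  z(0, 10) = 70
The maximum is at x = 10, y = 2.

(10, 2)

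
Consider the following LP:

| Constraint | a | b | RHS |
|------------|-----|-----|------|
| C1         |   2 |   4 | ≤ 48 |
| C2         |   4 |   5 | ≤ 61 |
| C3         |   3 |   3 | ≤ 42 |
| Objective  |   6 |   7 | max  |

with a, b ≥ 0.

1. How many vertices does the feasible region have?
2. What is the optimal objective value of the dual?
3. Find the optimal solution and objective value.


1. 5
2. 89
3. a = 9, b = 5, z = 89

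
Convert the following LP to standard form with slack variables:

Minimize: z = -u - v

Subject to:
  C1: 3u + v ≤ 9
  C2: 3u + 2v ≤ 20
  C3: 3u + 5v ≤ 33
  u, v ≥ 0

min z = -u - v

s.t.
  3u + v + s1 = 9
  3u + 2v + s2 = 20
  3u + 5v + s3 = 33
  u, v, s1, s2, s3 ≥ 0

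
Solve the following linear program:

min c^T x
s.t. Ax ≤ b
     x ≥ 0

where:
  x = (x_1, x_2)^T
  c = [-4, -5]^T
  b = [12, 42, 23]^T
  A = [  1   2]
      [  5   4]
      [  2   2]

Evaluate the objective at each vertex of the feasible region:
  z(0, 0) = 0
  z(8.4, 0) = -33.6
  z(6, 3) = -39  ←
  z(0, 6) = -30
The minimum is at x_1 = 6, x_2 = 3.

x_1 = 6, x_2 = 3, z = -39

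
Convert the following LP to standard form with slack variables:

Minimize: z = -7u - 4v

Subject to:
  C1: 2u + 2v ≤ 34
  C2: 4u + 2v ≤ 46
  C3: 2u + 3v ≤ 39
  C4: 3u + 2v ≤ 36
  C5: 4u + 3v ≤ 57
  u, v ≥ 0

min z = -7u - 4v

s.t.
  2u + 2v + s1 = 34
  4u + 2v + s2 = 46
  2u + 3v + s3 = 39
  3u + 2v + s4 = 36
  4u + 3v + s5 = 57
  u, v, s1, s2, s3, s4, s5 ≥ 0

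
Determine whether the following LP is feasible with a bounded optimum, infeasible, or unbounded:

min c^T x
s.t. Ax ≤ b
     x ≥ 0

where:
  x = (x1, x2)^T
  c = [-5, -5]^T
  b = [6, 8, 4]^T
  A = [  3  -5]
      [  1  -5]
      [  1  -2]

Unbounded (objective can decrease without bound)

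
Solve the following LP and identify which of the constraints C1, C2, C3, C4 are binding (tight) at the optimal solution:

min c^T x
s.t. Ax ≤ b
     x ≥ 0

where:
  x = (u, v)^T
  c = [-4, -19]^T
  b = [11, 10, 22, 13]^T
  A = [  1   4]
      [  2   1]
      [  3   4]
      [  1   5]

At u = 3, v = 2, compute slack b - a·x for each constraint:
  C1: 11 − 11 = 0  (binding)
  C2: 10 − 8 = 2  (slack)
  C3: 22 − 17 = 5  (slack)
  C4: 13 − 13 = 0  (binding)

Optimal: u = 3, v = 2
Binding: C1, C4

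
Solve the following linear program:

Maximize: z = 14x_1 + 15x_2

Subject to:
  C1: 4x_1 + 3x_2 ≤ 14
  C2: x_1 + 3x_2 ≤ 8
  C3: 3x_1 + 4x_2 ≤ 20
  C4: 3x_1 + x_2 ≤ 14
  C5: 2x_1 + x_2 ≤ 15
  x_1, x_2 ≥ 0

Evaluate the objective at each vertex of the feasible region:
  z(0, 0) = 0
  z(3.5, 0) = 49
  z(2, 2) = 58  ←
  z(0, 2.667) = 40
The maximum is at x_1 = 2, x_2 = 2.

x_1 = 2, x_2 = 2, z = 58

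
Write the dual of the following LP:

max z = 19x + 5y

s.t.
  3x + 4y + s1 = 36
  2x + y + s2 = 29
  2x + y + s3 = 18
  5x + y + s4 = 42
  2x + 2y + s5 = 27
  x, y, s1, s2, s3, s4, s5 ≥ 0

Primal max cᵀx s.t. Ax ≤ b, x ≥ 0  →  Dual min bᵀy s.t. Aᵀy ≥ c, y ≥ 0.

Minimize: z = 36y1 + 29y2 + 18y3 + 42y4 + 27y5

Subject to:
  3y1 + 2y2 + 2y3 + 5y4 + 2y5 ≥ 19
  4y1 + y2 + y3 + y4 + 2y5 ≥ 5
  y1, y2, y3, y4, y5 ≥ 0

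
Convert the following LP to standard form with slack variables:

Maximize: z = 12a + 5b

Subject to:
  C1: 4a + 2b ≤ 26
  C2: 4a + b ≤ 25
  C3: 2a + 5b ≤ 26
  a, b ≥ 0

max z = 12a + 5b

s.t.
  4a + 2b + s1 = 26
  4a + b + s2 = 25
  2a + 5b + s3 = 26
  a, b, s1, s2, s3 ≥ 0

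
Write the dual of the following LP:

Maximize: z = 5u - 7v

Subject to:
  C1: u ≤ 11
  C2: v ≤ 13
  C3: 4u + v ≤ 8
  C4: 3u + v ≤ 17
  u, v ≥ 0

Primal max cᵀx s.t. Ax ≤ b, x ≥ 0  →  Dual min bᵀy s.t. Aᵀy ≥ c, y ≥ 0.

Minimize: z = 11y1 + 13y2 + 8y3 + 17y4

Subject to:
  y1 + 4y3 + 3y4 ≥ 5
  y2 + y3 + y4 ≥ -7
  y1, y2, y3, y4 ≥ 0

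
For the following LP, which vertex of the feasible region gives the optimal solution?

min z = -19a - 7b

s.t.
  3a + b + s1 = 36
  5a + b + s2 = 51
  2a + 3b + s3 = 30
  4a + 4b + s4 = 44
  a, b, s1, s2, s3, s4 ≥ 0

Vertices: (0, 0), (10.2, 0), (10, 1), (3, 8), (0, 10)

Evaluate the objective at each vertex of the feasible region:
  z(0, 0) = 0
  z(10.2, 0) = -193.8
  z(10, 1) = -197  ←
  z(3, 8) = -113
  z(0, 10) = -70
The minimum is at a = 10, b = 1.

(10, 1)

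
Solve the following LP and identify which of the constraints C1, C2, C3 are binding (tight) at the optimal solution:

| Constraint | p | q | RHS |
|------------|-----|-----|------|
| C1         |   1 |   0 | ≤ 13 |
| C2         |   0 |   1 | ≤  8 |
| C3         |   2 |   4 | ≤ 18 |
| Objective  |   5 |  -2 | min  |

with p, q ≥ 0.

At p = 0, q = 4.5, compute slack b - a·x for each constraint:
  C1: 13 − 0 = 13  (slack)
  C2: 8 − 4.5 = 3.5  (slack)
  C3: 18 − 18 = 0  (binding)

Optimal: p = 0, q = 4.5
Binding: C3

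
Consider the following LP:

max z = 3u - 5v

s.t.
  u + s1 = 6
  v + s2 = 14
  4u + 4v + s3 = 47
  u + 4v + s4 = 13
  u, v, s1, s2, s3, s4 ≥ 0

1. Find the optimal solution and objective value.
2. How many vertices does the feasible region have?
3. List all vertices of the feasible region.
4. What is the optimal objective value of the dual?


1. u = 6, v = 0, z = 18
2. 4
3. (0, 0), (6, 0), (6, 1.75), (0, 3.25)
4. 18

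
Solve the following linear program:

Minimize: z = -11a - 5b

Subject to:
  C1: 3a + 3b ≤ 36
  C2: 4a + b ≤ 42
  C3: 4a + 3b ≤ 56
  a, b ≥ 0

Evaluate the objective at each vertex of the feasible region:
  z(0, 0) = 0
  z(10.5, 0) = -115.5
  z(10, 2) = -120  ←
  z(0, 12) = -60
The minimum is at a = 10, b = 2.

a = 10, b = 2, z = -120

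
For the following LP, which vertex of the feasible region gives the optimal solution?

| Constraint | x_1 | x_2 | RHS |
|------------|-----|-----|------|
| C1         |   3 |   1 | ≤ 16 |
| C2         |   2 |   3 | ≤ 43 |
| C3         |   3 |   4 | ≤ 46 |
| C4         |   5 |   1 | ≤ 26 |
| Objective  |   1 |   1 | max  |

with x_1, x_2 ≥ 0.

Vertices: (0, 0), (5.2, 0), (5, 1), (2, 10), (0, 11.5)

Evaluate the objective at each vertex of the feasible region:
  z(0, 0) = 0
  z(5.2, 0) = 5.2
  z(5, 1) = 6
  z(2, 10) = 12  ←
  z(0, 11.5) = 11.5
The maximum is at x_1 = 2, x_2 = 10.

(2, 10)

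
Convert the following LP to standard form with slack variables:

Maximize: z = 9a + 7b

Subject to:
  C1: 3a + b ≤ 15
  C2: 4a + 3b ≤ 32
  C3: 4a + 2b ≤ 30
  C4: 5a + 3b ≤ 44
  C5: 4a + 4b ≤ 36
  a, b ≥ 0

max z = 9a + 7b

s.t.
  3a + b + s1 = 15
  4a + 3b + s2 = 32
  4a + 2b + s3 = 30
  5a + 3b + s4 = 44
  4a + 4b + s5 = 36
  a, b, s1, s2, s3, s4, s5 ≥ 0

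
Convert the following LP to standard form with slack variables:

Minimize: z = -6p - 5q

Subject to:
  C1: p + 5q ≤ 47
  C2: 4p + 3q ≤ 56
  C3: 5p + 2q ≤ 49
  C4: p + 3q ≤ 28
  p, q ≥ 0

min z = -6p - 5q

s.t.
  p + 5q + s1 = 47
  4p + 3q + s2 = 56
  5p + 2q + s3 = 49
  p + 3q + s4 = 28
  p, q, s1, s2, s3, s4 ≥ 0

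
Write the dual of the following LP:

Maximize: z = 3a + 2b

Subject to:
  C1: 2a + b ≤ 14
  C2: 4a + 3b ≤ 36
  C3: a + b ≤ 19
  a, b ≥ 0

Primal max cᵀx s.t. Ax ≤ b, x ≥ 0  →  Dual min bᵀy s.t. Aᵀy ≥ c, y ≥ 0.

Minimize: z = 14y1 + 36y2 + 19y3

Subject to:
  2y1 + 4y2 + y3 ≥ 3
  y1 + 3y2 + y3 ≥ 2
  y1, y2, y3 ≥ 0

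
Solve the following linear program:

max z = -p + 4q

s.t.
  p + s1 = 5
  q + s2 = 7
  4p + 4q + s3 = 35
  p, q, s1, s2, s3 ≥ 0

Evaluate the objective at each vertex of the feasible region:
  z(0, 0) = 0
  z(5, 0) = -5
  z(5, 3.75) = 10
  z(1.75, 7) = 26.25
  z(0, 7) = 28  ←
The maximum is at p = 0, q = 7.

p = 0, q = 7, z = 28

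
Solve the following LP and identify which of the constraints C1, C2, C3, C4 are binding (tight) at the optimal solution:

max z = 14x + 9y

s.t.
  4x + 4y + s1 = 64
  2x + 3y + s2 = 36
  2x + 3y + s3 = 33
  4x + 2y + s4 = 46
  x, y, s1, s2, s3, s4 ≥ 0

At x = 9, y = 5, compute slack b - a·x for each constraint:
  C1: 64 − 56 = 8  (slack)
  C2: 36 − 33 = 3  (slack)
  C3: 33 − 33 = 0  (binding)
  C4: 46 − 46 = 0  (binding)

Optimal: x = 9, y = 5
Binding: C3, C4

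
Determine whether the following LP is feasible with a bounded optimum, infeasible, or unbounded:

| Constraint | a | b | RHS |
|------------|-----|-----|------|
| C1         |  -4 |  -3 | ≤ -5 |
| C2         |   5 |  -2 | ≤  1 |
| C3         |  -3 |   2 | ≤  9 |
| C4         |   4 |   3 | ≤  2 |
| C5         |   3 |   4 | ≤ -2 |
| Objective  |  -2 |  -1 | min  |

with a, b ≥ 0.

Infeasible (no feasible solution exists)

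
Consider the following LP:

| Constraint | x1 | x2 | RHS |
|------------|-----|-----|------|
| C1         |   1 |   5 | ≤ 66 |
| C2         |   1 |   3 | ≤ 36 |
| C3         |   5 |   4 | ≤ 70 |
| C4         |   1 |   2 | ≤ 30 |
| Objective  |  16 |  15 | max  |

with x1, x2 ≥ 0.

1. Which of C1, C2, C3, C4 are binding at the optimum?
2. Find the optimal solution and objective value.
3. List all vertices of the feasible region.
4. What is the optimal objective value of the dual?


1. C2, C3
2. x1 = 6, x2 = 10, z = 246
3. (0, 0), (14, 0), (6, 10), (0, 12)
4. 246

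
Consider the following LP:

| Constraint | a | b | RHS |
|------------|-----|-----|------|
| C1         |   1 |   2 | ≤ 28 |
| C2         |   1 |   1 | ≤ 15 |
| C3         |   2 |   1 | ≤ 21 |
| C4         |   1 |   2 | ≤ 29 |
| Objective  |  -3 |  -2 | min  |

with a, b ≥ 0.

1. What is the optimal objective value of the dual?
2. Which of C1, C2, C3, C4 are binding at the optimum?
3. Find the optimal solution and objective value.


1. -36
2. C2, C3
3. a = 6, b = 9, z = -36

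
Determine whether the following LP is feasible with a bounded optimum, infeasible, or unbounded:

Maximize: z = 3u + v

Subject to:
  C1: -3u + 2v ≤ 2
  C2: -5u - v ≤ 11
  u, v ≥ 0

Unbounded (objective can increase without bound)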